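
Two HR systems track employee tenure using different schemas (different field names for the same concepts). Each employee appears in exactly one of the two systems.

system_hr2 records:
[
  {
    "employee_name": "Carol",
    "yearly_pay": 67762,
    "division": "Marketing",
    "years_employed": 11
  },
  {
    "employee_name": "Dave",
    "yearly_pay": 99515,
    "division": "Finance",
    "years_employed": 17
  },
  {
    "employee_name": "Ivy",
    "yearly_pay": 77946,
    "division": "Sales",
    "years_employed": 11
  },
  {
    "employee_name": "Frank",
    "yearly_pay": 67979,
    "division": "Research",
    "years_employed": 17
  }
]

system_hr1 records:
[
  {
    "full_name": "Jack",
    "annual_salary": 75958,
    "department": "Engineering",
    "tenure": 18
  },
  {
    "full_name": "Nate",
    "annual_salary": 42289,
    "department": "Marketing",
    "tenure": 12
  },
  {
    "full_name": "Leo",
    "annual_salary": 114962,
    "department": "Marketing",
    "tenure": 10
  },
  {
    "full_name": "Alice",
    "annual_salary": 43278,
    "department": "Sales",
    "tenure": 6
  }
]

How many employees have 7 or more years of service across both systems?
7

Reconcile schemas: "years_employed" (system_hr2) = "tenure" (system_hr1) = years of service

From system_hr2: 4 employees with >= 7 years
From system_hr1: 3 employees with >= 7 years

Total: 4 + 3 = 7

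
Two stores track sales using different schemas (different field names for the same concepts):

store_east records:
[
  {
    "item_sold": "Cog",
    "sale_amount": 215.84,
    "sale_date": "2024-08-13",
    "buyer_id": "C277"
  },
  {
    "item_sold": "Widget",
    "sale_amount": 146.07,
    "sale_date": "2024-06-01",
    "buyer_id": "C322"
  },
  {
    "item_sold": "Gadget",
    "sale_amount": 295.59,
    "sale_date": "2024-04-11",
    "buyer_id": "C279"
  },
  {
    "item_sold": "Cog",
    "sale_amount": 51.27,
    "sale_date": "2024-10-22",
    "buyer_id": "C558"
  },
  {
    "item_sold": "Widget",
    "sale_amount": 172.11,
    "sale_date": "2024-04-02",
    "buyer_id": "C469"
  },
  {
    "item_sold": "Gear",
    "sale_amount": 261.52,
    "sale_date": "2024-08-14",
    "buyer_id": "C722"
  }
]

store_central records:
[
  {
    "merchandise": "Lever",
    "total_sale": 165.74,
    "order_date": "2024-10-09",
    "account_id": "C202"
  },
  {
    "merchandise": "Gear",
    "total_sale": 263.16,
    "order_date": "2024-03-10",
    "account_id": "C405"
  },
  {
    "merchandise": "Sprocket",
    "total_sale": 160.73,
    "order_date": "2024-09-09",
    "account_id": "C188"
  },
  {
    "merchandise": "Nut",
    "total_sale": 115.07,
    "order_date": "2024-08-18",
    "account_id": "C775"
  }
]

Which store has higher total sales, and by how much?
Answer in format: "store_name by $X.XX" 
store_east by $437.70

Schema mapping: "sale_amount" (store_east) = "total_sale" (store_central) = sale amount

Total for store_east: 1142.40
Total for store_central: 704.70

Difference: |1142.40 - 704.70| = 437.70
store_east has higher sales by $437.70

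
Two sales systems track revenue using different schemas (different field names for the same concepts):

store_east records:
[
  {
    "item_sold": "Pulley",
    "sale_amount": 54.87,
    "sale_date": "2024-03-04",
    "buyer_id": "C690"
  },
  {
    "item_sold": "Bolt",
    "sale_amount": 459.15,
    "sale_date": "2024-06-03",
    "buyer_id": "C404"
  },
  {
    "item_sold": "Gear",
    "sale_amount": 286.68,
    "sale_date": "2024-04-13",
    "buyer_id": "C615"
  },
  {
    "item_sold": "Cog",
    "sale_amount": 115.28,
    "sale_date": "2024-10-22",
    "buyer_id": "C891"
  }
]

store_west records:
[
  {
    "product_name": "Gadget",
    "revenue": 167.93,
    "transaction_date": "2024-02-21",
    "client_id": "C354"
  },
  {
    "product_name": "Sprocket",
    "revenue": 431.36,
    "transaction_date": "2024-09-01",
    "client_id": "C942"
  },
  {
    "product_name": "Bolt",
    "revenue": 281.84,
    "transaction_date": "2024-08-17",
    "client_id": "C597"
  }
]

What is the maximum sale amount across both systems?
459.15

Reconcile: "sale_amount" (store_east) = "revenue" (store_west) = sale amount

Maximum in store_east: 459.15
Maximum in store_west: 431.36

Overall maximum: max(459.15, 431.36) = 459.15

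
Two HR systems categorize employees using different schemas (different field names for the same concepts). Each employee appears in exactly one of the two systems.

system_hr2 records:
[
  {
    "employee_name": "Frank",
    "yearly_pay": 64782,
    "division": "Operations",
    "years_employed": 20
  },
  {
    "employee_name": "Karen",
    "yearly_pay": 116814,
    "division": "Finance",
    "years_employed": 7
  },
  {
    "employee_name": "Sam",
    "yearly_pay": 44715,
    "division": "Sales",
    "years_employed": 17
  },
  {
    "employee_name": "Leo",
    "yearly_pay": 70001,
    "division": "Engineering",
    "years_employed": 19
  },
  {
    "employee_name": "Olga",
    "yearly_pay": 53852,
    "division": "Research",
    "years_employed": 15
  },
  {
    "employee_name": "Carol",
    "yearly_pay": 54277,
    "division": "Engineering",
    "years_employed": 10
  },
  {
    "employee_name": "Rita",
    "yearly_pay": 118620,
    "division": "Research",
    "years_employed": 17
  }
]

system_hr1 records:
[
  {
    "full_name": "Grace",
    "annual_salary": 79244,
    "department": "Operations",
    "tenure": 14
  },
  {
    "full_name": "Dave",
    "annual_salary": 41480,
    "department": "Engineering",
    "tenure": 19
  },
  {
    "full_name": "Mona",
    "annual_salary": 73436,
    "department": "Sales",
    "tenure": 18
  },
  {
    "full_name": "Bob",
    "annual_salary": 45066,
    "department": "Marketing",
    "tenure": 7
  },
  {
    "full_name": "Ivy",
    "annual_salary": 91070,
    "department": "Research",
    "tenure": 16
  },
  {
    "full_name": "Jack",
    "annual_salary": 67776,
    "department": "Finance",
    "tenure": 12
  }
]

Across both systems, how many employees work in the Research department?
3

Schema mapping: "division" (system_hr2) = "department" (system_hr1) = department

Research employees in system_hr2: 2
Research employees in system_hr1: 1

Total in Research: 2 + 1 = 3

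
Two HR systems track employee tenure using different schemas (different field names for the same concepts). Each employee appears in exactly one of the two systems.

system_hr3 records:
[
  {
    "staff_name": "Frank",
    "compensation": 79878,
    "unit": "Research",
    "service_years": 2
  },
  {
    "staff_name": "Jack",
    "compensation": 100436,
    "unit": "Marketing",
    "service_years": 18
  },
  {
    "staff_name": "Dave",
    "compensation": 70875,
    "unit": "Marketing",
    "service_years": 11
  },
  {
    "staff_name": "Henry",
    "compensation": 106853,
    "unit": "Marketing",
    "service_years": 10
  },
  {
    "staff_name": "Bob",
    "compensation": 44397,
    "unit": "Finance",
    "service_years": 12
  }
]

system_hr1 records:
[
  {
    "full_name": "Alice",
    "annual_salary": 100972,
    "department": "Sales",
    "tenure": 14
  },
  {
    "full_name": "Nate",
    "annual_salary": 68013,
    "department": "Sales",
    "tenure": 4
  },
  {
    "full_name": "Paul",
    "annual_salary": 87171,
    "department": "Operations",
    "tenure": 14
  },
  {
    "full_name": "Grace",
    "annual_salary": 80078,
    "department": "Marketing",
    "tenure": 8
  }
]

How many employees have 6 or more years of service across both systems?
7

Reconcile schemas: "service_years" (system_hr3) = "tenure" (system_hr1) = years of service

From system_hr3: 4 employees with >= 6 years
From system_hr1: 3 employees with >= 6 years

Total: 4 + 3 = 7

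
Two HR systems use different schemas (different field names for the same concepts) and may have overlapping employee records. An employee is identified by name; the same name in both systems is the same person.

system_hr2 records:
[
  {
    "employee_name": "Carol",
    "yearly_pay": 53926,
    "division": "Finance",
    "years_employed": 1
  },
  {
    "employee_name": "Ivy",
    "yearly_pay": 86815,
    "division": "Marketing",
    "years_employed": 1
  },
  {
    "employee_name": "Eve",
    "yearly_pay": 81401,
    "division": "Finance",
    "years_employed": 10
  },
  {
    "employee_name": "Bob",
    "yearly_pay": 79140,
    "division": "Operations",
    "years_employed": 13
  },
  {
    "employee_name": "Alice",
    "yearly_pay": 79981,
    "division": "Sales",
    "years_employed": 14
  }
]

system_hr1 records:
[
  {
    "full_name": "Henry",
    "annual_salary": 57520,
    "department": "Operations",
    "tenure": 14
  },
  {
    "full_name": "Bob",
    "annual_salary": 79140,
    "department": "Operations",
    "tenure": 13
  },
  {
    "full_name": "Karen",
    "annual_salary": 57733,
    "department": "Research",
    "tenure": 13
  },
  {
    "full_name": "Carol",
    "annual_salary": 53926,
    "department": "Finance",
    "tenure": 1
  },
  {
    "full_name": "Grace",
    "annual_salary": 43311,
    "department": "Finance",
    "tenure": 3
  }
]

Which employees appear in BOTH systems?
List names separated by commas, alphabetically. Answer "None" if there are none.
Bob, Carol

Schema mapping: "employee_name" (system_hr2) = "full_name" (system_hr1) = employee name

Names in system_hr2: ['Alice', 'Bob', 'Carol', 'Eve', 'Ivy']
Names in system_hr1: ['Bob', 'Carol', 'Grace', 'Henry', 'Karen']

Intersection: ['Bob', 'Carol']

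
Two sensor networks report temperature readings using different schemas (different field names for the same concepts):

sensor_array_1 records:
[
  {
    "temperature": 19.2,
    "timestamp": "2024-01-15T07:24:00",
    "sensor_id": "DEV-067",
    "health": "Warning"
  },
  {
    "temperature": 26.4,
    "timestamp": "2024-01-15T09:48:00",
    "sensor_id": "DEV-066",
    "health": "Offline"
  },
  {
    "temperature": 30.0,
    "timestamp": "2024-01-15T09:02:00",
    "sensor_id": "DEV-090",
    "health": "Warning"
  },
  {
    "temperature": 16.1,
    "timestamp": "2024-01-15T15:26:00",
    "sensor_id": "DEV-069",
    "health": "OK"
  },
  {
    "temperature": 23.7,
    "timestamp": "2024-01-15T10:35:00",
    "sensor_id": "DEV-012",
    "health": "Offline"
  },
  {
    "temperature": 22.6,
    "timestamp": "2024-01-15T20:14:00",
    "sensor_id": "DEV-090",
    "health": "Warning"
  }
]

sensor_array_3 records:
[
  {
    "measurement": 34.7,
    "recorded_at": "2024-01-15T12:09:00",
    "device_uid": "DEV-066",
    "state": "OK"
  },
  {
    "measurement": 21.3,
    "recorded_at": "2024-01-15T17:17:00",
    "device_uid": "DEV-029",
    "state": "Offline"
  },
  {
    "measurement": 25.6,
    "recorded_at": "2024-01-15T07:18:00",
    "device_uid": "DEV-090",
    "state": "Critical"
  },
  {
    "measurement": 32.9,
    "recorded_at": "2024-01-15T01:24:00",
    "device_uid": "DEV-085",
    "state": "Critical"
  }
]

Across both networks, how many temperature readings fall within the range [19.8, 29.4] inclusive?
5

Schema mapping: "temperature" (sensor_array_1) = "measurement" (sensor_array_3) = temperature

Readings in [19.8, 29.4] from sensor_array_1: 3
Readings in [19.8, 29.4] from sensor_array_3: 2

Total count: 3 + 2 = 5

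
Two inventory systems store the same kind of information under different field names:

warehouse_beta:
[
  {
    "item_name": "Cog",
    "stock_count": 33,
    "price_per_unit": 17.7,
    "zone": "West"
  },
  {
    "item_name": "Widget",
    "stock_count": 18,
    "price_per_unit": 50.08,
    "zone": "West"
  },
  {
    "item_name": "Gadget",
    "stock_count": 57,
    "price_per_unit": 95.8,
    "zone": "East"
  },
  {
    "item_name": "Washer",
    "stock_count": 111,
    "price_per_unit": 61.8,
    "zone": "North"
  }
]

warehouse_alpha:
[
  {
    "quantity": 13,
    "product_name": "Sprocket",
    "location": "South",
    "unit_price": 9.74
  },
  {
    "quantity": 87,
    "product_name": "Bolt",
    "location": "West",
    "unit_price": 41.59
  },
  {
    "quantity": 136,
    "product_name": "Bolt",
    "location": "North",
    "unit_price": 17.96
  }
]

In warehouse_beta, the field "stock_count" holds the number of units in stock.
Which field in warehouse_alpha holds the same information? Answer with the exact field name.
quantity

In warehouse_beta, "stock_count" holds the number of units in stock.
The fields in warehouse_alpha are: "quantity", "product_name", "location", "unit_price".
"quantity" is the match: the name refers to the same concept and its values are whole-number counts (e.g. 13, 87).
The other fields ("product_name", "location", "unit_price") hold different kinds of data.

So "stock_count" in warehouse_beta corresponds to "quantity" in warehouse_alpha.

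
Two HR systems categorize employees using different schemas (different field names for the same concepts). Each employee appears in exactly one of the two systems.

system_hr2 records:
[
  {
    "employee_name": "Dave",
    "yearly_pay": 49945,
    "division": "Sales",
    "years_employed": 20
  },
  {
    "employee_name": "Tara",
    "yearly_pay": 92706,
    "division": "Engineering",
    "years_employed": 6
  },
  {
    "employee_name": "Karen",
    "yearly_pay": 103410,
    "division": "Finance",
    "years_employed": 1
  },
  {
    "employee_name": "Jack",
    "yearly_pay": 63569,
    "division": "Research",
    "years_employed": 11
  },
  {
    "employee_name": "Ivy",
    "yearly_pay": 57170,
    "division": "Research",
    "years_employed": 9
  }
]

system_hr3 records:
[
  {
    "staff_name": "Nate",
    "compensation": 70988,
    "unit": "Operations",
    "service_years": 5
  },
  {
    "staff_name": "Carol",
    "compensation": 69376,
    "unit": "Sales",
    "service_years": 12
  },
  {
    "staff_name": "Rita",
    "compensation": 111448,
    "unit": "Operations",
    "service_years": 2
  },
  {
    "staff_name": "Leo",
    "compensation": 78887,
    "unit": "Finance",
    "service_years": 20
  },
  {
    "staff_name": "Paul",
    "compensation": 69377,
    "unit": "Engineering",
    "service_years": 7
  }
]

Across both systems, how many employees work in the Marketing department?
0

Schema mapping: "division" (system_hr2) = "unit" (system_hr3) = department

Marketing employees in system_hr2: 0
Marketing employees in system_hr3: 0

Total in Marketing: 0 + 0 = 0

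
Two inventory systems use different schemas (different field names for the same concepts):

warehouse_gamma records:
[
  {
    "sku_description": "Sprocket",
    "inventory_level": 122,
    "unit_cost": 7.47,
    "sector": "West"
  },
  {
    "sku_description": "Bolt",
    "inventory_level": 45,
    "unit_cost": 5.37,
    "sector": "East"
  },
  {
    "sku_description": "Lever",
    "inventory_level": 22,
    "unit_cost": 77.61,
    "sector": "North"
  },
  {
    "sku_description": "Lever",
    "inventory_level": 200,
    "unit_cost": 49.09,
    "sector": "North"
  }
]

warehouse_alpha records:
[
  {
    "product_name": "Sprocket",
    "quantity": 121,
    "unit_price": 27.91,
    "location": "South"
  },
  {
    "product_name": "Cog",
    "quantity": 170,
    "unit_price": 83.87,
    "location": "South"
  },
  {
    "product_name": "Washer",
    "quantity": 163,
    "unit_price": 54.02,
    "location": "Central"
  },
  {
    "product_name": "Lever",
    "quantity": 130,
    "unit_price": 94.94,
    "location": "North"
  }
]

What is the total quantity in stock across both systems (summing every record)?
973

To reconcile these schemas, identify the field holding the quantity in stock in each system:
1. In warehouse_gamma it is "inventory_level"
2. In warehouse_alpha it is "quantity"

From warehouse_gamma: 122 + 45 + 22 + 200 = 389
From warehouse_alpha: 121 + 170 + 163 + 130 = 584

Total: 389 + 584 = 973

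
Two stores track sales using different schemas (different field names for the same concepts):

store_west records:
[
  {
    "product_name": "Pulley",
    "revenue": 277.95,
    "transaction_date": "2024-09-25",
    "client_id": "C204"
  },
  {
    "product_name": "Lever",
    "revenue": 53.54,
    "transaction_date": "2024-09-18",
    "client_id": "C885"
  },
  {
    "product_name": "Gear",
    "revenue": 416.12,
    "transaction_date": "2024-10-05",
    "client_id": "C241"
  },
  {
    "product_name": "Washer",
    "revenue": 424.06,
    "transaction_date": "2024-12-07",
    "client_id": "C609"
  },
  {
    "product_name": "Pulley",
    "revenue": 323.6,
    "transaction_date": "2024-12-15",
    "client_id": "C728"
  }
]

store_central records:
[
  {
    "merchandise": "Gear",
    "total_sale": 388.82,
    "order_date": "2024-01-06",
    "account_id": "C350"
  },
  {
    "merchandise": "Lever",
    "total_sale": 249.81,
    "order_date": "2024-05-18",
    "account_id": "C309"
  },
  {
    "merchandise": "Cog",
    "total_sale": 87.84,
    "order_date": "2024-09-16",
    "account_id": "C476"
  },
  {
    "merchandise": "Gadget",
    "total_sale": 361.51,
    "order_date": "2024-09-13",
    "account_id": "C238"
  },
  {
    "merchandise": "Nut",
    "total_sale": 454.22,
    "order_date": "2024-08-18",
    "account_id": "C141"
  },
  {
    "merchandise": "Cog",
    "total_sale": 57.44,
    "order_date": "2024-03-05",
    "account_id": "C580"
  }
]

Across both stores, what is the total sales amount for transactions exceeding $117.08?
2896.09

Schema mapping: "revenue" (store_west) = "total_sale" (store_central) = sale amount

Sum of sales > $117.08 in store_west: 1441.73
Sum of sales > $117.08 in store_central: 1454.36

Total: 1441.73 + 1454.36 = 2896.09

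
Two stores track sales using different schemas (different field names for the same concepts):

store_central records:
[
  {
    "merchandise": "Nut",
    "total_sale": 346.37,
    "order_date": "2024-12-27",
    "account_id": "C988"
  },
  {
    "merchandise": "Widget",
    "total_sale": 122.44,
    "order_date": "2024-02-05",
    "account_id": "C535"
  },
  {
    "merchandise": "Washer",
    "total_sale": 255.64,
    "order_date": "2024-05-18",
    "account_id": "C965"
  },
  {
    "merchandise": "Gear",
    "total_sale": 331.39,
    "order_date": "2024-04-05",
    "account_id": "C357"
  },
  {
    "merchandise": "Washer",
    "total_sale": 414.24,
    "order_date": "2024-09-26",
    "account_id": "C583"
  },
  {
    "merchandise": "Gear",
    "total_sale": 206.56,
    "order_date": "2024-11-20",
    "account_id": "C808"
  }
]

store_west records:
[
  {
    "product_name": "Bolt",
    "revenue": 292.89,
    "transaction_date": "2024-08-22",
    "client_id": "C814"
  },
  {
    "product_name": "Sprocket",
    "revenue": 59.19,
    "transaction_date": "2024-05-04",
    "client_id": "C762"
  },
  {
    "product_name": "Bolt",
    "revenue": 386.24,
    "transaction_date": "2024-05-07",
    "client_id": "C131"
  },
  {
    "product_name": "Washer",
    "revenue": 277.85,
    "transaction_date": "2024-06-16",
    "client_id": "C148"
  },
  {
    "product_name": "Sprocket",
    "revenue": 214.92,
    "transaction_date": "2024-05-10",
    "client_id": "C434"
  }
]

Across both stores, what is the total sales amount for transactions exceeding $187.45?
2726.1

Schema mapping: "total_sale" (store_central) = "revenue" (store_west) = sale amount

Sum of sales > $187.45 in store_central: 1554.2
Sum of sales > $187.45 in store_west: 1171.9

Total: 1554.2 + 1171.9 = 2726.1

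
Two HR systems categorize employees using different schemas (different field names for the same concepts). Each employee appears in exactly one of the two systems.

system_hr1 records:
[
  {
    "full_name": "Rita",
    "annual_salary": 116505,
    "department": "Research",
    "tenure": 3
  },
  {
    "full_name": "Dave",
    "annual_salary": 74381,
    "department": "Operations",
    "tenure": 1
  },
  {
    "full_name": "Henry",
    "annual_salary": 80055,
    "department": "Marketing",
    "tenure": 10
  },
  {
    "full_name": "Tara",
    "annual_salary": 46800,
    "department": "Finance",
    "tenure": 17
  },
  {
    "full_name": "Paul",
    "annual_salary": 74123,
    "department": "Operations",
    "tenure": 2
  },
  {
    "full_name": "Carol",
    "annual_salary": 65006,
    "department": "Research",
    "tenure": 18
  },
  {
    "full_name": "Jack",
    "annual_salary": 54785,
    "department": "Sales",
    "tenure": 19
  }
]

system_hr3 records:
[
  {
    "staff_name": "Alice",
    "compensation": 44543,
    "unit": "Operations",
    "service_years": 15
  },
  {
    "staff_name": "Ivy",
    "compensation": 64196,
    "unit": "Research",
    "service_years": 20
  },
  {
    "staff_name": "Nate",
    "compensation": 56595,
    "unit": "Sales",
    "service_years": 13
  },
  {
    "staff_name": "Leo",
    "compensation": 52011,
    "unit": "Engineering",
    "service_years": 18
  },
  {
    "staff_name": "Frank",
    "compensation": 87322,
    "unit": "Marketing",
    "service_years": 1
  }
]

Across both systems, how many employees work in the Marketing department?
2

Schema mapping: "department" (system_hr1) = "unit" (system_hr3) = department

Marketing employees in system_hr1: 1
Marketing employees in system_hr3: 1

Total in Marketing: 1 + 1 = 2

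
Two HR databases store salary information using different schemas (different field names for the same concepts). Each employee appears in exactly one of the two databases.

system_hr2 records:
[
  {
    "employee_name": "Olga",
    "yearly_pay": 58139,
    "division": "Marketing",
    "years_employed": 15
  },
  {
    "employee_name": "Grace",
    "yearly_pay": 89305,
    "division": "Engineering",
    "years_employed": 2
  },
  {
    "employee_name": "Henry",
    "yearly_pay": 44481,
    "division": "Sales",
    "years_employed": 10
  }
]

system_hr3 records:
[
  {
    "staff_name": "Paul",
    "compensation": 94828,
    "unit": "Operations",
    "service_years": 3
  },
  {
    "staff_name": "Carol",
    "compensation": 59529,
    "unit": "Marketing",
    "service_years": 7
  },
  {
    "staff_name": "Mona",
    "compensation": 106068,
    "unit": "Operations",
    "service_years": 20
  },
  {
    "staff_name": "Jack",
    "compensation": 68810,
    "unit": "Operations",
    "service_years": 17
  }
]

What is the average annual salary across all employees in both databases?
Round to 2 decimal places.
74451.43

Schema mapping: "yearly_pay" (system_hr2) = "compensation" (system_hr3) = annual salary

All salaries: [58139, 89305, 44481, 94828, 59529, 106068, 68810]
Sum: 521160
Count: 7
Average: 521160 / 7 = 74451.43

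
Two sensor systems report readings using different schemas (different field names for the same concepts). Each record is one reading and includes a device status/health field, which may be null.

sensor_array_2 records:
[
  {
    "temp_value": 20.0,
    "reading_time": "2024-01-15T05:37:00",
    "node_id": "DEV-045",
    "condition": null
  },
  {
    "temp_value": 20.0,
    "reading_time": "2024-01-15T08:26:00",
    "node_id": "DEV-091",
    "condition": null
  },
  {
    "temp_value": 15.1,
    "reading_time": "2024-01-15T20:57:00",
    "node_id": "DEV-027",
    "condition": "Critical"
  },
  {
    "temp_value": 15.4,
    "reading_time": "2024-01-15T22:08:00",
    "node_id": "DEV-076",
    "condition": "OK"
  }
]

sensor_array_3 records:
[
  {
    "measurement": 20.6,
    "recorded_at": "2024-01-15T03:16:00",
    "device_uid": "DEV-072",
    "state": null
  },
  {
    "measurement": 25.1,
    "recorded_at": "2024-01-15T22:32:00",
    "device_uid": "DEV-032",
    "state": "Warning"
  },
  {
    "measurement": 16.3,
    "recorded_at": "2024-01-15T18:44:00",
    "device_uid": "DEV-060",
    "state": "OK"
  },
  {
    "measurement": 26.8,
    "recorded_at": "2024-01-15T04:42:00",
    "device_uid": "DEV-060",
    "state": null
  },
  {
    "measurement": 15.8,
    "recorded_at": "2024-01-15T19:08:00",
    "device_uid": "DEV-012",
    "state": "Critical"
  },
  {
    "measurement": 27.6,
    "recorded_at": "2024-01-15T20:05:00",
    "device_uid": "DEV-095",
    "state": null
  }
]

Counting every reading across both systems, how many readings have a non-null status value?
5

Schema mapping: "condition" (sensor_array_2) = "state" (sensor_array_3) = status

Non-null in sensor_array_2: 2
Non-null in sensor_array_3: 3

Total non-null: 2 + 3 = 5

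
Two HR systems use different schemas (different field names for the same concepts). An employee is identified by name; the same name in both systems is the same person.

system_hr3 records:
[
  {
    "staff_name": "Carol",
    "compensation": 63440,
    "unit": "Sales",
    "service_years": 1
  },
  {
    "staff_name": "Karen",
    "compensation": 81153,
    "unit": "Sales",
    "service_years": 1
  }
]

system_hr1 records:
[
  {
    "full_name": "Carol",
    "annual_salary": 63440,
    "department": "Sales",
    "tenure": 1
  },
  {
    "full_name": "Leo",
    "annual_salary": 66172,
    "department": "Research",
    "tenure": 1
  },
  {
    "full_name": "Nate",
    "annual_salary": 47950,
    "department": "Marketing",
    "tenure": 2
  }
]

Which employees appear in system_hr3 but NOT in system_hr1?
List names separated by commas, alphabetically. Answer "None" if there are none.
Karen

Schema mapping: "staff_name" (system_hr3) = "full_name" (system_hr1) = employee name

Names in system_hr3: ['Carol', 'Karen']
Names in system_hr1: ['Carol', 'Leo', 'Nate']

In system_hr3 but not system_hr1: ['Karen']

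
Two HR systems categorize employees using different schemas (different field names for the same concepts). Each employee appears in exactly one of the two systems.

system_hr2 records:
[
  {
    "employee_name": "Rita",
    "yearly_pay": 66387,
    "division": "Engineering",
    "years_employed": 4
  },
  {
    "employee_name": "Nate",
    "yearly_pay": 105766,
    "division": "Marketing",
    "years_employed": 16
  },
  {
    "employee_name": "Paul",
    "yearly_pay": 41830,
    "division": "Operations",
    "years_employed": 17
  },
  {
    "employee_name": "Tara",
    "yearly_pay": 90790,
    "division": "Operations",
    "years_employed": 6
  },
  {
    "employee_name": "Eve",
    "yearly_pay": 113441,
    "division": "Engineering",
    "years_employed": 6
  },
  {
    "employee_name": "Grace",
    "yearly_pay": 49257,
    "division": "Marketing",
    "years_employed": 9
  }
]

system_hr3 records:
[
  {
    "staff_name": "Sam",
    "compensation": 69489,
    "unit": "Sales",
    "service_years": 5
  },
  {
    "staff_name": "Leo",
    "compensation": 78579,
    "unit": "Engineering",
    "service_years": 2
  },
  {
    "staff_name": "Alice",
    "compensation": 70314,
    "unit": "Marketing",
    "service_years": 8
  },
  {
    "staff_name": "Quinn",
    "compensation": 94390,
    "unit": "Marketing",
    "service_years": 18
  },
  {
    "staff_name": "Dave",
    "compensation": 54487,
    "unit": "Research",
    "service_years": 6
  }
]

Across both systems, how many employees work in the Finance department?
0

Schema mapping: "division" (system_hr2) = "unit" (system_hr3) = department

Finance employees in system_hr2: 0
Finance employees in system_hr3: 0

Total in Finance: 0 + 0 = 0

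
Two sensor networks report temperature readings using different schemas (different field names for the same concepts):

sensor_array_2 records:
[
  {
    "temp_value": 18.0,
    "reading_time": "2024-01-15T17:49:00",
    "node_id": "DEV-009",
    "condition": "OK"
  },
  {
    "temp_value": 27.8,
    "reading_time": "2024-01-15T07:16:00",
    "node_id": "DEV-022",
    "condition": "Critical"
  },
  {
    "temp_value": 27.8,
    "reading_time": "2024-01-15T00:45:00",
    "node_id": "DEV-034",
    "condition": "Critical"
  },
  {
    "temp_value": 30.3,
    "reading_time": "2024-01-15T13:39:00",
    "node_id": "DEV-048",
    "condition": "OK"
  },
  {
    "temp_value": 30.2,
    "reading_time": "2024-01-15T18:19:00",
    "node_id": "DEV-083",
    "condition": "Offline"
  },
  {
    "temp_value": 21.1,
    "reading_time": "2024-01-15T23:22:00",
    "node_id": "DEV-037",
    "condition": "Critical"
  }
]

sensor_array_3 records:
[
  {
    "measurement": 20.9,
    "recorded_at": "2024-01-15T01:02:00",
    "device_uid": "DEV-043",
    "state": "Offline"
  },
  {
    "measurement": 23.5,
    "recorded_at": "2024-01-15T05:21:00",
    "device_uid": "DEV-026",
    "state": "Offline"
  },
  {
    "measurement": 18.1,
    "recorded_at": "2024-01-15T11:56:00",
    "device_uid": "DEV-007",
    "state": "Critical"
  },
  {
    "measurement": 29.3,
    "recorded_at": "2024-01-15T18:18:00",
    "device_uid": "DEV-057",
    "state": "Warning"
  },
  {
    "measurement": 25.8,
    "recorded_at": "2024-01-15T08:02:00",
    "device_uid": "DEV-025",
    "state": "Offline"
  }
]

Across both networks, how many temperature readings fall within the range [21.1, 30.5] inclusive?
8

Schema mapping: "temp_value" (sensor_array_2) = "measurement" (sensor_array_3) = temperature

Readings in [21.1, 30.5] from sensor_array_2: 5
Readings in [21.1, 30.5] from sensor_array_3: 3

Total count: 5 + 3 = 8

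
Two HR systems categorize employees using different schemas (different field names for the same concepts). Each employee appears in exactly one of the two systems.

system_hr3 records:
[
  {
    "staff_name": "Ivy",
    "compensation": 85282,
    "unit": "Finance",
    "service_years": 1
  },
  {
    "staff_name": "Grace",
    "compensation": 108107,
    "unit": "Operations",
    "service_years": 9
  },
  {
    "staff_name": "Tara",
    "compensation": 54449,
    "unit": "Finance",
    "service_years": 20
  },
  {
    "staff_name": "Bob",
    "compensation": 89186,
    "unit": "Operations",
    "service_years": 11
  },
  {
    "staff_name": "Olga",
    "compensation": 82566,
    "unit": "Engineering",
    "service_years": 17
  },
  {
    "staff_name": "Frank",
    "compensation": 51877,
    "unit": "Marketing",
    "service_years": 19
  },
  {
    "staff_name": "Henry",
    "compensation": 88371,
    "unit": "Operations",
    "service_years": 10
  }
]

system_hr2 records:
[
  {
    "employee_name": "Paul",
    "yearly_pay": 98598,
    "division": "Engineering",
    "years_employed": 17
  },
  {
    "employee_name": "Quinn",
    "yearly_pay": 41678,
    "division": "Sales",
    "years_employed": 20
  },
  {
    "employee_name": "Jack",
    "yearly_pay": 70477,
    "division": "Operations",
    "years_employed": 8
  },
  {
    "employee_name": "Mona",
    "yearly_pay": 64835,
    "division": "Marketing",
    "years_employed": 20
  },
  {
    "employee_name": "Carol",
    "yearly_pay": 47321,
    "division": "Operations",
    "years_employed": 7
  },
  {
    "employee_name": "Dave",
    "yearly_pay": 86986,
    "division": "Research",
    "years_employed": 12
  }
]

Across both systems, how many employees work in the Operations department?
5

Schema mapping: "unit" (system_hr3) = "division" (system_hr2) = department

Operations employees in system_hr3: 3
Operations employees in system_hr2: 2

Total in Operations: 3 + 2 = 5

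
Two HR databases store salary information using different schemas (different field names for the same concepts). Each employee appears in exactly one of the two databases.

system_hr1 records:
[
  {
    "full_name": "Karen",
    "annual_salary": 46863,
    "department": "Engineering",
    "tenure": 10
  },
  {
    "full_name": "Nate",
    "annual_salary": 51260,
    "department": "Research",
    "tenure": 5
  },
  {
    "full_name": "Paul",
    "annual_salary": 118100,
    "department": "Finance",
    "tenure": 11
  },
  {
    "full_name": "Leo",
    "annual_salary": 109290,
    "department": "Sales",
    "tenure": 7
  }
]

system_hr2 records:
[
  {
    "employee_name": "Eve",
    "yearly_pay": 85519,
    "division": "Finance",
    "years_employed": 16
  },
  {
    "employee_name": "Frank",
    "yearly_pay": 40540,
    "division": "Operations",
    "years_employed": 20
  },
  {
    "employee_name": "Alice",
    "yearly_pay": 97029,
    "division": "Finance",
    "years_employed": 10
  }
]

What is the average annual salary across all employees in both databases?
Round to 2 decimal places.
78371.57

Schema mapping: "annual_salary" (system_hr1) = "yearly_pay" (system_hr2) = annual salary

All salaries: [46863, 51260, 118100, 109290, 85519, 40540, 97029]
Sum: 548601
Count: 7
Average: 548601 / 7 = 78371.57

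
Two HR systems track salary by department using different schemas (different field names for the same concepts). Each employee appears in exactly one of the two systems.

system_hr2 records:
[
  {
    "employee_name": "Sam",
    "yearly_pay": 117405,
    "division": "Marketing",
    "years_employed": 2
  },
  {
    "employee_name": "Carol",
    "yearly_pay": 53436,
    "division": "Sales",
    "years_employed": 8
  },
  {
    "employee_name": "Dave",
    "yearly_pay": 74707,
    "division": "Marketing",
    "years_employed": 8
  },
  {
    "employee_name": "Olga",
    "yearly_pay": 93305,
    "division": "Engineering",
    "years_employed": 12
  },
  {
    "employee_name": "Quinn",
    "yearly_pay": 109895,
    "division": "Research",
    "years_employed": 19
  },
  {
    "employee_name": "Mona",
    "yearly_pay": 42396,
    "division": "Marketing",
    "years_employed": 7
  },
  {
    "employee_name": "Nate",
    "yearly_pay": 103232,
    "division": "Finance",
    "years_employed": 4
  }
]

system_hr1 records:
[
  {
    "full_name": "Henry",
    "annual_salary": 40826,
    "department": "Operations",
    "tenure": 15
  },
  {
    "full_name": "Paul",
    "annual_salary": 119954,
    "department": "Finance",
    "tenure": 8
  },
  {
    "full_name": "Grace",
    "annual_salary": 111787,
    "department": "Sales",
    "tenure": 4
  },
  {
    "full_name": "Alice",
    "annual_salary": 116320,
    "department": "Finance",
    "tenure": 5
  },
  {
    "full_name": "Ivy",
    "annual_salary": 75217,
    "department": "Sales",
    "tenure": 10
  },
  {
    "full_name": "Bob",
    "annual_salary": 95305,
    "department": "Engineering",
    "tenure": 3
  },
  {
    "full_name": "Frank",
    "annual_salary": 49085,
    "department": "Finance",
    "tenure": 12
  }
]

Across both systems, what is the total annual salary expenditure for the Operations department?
40826

Schema mappings:
- "division" (system_hr2) = "department" (system_hr1) = department
- "yearly_pay" (system_hr2) = "annual_salary" (system_hr1) = salary

Operations salaries from system_hr2: 0
Operations salaries from system_hr1: 40826

Total: 0 + 40826 = 40826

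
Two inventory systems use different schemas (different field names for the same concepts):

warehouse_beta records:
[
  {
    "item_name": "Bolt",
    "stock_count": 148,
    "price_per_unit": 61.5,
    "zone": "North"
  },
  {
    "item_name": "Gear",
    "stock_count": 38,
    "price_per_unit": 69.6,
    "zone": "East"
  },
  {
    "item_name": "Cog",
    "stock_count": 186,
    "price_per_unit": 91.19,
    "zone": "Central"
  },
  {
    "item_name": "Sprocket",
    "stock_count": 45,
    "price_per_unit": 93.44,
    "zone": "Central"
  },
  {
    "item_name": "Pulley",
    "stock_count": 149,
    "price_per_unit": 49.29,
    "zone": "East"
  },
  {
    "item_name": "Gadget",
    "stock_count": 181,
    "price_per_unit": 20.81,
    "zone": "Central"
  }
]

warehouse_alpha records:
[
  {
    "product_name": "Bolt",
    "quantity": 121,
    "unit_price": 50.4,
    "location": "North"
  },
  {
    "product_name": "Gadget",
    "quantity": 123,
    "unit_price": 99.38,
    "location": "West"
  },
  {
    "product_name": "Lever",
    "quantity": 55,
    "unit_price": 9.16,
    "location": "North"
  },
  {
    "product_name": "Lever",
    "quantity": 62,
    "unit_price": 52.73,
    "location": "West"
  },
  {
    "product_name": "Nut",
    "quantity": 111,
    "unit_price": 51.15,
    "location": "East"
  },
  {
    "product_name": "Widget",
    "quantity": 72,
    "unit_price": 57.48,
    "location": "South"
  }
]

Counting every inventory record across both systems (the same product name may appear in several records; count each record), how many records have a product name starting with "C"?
1

Schema mapping: "item_name" (warehouse_beta) = "product_name" (warehouse_alpha) = product name

Records with product name starting with "C" in warehouse_beta: 1
Records with product name starting with "C" in warehouse_alpha: 0

Total: 1 + 0 = 1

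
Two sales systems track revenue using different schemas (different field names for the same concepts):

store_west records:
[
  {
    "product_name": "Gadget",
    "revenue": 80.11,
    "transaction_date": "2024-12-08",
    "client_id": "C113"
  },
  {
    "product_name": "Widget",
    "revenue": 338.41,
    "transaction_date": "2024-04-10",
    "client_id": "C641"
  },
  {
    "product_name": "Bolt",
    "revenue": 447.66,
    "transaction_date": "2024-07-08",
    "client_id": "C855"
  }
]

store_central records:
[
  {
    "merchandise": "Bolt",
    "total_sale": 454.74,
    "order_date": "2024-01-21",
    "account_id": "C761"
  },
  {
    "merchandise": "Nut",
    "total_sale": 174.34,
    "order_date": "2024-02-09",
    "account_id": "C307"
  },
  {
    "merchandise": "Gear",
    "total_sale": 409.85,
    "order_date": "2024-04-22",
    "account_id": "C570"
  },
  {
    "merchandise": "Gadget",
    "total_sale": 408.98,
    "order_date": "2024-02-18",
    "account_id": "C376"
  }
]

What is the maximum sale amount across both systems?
454.74

Reconcile: "revenue" (store_west) = "total_sale" (store_central) = sale amount

Maximum in store_west: 447.66
Maximum in store_central: 454.74

Overall maximum: max(447.66, 454.74) = 454.74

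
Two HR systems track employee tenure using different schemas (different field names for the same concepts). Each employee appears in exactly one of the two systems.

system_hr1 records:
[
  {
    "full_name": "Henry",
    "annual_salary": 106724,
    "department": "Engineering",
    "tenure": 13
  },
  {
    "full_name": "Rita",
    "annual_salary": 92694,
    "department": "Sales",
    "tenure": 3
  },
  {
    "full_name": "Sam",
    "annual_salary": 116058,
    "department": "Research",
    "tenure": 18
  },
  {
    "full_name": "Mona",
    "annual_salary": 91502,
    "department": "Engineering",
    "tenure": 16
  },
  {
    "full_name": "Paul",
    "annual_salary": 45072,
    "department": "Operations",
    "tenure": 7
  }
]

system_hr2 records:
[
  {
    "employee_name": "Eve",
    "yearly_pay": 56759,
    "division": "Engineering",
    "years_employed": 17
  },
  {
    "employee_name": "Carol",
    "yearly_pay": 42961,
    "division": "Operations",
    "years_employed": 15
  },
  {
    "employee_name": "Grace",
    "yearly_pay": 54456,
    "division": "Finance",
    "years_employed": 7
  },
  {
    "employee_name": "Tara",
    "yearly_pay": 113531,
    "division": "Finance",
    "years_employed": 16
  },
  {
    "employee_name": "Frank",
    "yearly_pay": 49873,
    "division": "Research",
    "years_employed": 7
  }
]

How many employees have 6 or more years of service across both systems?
9

Reconcile schemas: "tenure" (system_hr1) = "years_employed" (system_hr2) = years of service

From system_hr1: 4 employees with >= 6 years
From system_hr2: 5 employees with >= 6 years

Total: 4 + 5 = 9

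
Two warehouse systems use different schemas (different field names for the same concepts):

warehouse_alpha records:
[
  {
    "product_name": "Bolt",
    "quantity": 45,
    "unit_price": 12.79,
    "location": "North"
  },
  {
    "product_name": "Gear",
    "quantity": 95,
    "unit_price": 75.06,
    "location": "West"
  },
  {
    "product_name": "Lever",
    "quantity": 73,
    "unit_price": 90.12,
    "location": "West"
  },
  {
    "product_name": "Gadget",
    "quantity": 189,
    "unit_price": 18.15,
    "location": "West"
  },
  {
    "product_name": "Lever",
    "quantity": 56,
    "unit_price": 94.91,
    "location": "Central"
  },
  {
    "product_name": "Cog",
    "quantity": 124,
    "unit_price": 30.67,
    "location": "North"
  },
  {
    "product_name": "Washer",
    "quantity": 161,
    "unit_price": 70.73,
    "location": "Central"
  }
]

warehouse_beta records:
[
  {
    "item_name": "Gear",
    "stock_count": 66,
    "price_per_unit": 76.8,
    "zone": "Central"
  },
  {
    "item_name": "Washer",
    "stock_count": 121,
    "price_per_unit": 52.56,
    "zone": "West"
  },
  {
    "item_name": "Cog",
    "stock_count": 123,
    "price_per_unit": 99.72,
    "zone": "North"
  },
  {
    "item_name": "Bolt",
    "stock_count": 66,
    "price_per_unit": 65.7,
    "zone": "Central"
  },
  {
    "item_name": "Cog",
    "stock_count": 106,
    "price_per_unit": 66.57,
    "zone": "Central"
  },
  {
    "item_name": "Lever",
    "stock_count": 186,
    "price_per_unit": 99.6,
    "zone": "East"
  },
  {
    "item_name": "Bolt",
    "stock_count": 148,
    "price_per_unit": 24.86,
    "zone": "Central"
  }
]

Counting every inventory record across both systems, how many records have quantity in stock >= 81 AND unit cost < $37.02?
3

Schema mappings:
- "quantity" (warehouse_alpha) = "stock_count" (warehouse_beta) = quantity
- "unit_price" (warehouse_alpha) = "price_per_unit" (warehouse_beta) = unit cost

Records meeting both conditions in warehouse_alpha: 2
Records meeting both conditions in warehouse_beta: 1

Total: 2 + 1 = 3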